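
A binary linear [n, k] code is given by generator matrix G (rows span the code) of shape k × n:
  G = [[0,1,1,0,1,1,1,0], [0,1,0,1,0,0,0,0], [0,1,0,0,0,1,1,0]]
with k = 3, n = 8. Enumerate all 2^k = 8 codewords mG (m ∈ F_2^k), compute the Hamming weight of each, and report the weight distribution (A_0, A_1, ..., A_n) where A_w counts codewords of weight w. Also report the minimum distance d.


Weight distribution: A_0 = 1, A_2 = 2, A_3 = 2, A_4 = 1, A_5 = 2. Minimum distance d = 2.

Enumerate all 2^3 = 8 messages m ∈ F_2^3.
For each, compute codeword c = mG in F_2^8, then tally its weight.
  m = 000 → c = 00000000, weight = 0.
  m = 100 → c = 01101110, weight = 5.
  m = 010 → c = 01010000, weight = 2.
  m = 110 → c = 00111110, weight = 5.
  m = 001 → c = 01000110, weight = 3.
  m = 101 → c = 00101000, weight = 2.
  m = 011 → c = 00010110, weight = 3.
  m = 111 → c = 01111000, weight = 4.
Tally weights:
  weight 0: 1 codewords.
  weight 2: 2 codewords.
  weight 3: 2 codewords.
  weight 4: 1 codewords.
  weight 5: 2 codewords.
Minimum distance d = smallest w > 0 with A_w > 0 = 2.
Sanity: Σ A_w = 8 = 2^3 = 8 ✓.


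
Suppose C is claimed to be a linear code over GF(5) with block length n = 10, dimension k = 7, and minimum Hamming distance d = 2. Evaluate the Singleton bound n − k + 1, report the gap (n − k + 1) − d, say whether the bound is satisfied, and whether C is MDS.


Singleton RHS = n − k + 1 = 4, slack = 2, bound satisfied, not MDS.

Singleton bound: d ≤ n − k + 1.
Here n = 10, k = 7, so n − k + 1 = 4.
Given d = 2, check d ≤ 4: YES.
Slack = (n − k + 1) − d = 2.
The code is NOT MDS (slack = 2 > 0).
Description: the claimed parameters are [10, 7, 2]_5; such a code would be non-MDS.


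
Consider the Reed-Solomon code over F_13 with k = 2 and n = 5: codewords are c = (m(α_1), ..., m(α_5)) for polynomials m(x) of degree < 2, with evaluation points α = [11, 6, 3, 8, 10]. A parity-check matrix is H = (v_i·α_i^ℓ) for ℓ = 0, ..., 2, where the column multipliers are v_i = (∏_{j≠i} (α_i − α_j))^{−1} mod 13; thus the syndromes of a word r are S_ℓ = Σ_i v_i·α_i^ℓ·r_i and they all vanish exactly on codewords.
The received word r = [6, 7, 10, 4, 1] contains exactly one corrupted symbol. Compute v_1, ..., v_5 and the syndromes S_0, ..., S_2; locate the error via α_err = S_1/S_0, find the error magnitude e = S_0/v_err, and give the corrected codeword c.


S = (12, 10, 4), error at position 3, error magnitude e = 5, c = [6, 7, 5, 4, 1].

Step 1: column multipliers v_i = (∏_{j≠i}(α_i − α_j))^{−1} mod 13.
  i = 1 (α = 11): (11−6)(11−3)(11−8)(11−10) = 5·8·3·1 = 120 ≡ 3, so v_1 = 3^{−1} = 9 (mod 13).
  i = 2 (α = 6): (6−11)(6−3)(6−8)(6−10) = (−5)·3·(−2)·(−4) = −120 ≡ 10, so v_2 = 10^{−1} = 4 (mod 13).
  i = 3 (α = 3): (3−11)(3−6)(3−8)(3−10) = (−8)·(−3)·(−5)·(−7) = 840 ≡ 8, so v_3 = 8^{−1} = 5 (mod 13).
  i = 4 (α = 8): (8−11)(8−6)(8−3)(8−10) = (−3)·2·5·(−2) = 60 ≡ 8, so v_4 = 8^{−1} = 5 (mod 13).
  i = 5 (α = 10): (10−11)(10−6)(10−3)(10−8) = (−1)·4·7·2 = −56 ≡ 9, so v_5 = 9^{−1} = 3 (mod 13).
  v = [9, 4, 5, 5, 3].
Step 2: syndromes of r = [6, 7, 10, 4, 1] (all sums mod 13).
  S_0 = Σ v_i r_i = 9·6 + 4·7 + 5·10 + 5·4 + 3·1 = 155 ≡ 12.
  S_1 = Σ v_i α_i r_i = 9·11·6 + 4·6·7 + 5·3·10 + 5·8·4 + 3·10·1 = 1102 ≡ 10.
  α_i^2 mod 13 = [4, 10, 9, 12, 9].
  S_2 = Σ v_i α_i^2 r_i = 9·4·6 + 4·10·7 + 5·9·10 + 5·12·4 + 3·9·1 = 1213 ≡ 4.
  S = (12, 10, 4) ≠ 0, so r is not a codeword (an error is present).
Step 3: locate the error. For a single error e at position i, S_ℓ = v_i·e·α_i^ℓ, so α_err = S_1/S_0.
  S_0^{−1} = 12^{−1} = 12 (mod 13), so α_err = 10·12 = 120 ≡ 3 = α_3. Error position i = 3.
  Consistency check: S_2/S_1 = 4·4 = 16 ≡ 3 = α_err ✓ (single-error assumption holds).
Step 4: error magnitude e = S_0/v_3 = S_0·∏_{j≠3}(α_3 − α_j) = 12·8 = 96 ≡ 5 (mod 13).
Step 5: correct position 3: c_3 = r_3 − e = 10 − 5 ≡ 5 (mod 13). Hence c = [6, 7, 5, 4, 1].
  Check: interpolating c through the α_i gives m(x) = 3 + 5·x (degree < 2) with m(α_i) = c_i for every i, so c is indeed a codeword.


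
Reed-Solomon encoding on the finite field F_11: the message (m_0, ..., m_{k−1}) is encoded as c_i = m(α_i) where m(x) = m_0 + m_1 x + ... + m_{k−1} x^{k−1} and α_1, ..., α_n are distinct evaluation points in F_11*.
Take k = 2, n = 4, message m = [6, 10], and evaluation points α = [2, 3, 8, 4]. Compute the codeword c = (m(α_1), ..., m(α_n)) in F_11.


c = [4, 3, 9, 2]

Message polynomial: m(x) = 6 + 10·x (mod 11).
For each evaluation point α_i, compute m(α_i) mod 11:
  α_1 = 2: Horner steps 10 → 4, so m(2) = 4.
  α_2 = 3: Horner steps 10 → 3, so m(3) = 3.
  α_3 = 8: Horner steps 10 → 9, so m(8) = 9.
  α_4 = 4: Horner steps 10 → 2, so m(4) = 2.
Codeword c = [4, 3, 9, 2] ∈ F_11^4.


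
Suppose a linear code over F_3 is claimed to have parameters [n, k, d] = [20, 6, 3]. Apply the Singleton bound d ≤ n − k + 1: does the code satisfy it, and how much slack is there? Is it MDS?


Singleton RHS = n − k + 1 = 15, slack = 12, bound satisfied, not MDS.

Singleton bound: d ≤ n − k + 1.
Here n = 20, k = 6, so n − k + 1 = 15.
Given d = 3, check d ≤ 15: YES.
Slack = (n − k + 1) − d = 12.
The code is NOT MDS (slack = 12 > 0).
Description: the claimed parameters are [20, 6, 3]_3; such a code would be non-MDS.


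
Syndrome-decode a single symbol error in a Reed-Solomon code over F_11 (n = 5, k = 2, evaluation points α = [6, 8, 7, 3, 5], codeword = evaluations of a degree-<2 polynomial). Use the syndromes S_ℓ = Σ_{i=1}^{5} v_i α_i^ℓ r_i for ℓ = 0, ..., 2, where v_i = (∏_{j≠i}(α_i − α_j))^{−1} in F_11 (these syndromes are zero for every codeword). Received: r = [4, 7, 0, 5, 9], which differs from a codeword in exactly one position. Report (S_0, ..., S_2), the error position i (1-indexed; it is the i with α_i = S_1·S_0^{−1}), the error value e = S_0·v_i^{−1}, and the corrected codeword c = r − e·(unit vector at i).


S = (10, 6, 8), error at position 5, error magnitude e = 1, c = [4, 7, 0, 5, 8].

Step 1: column multipliers v_i = (∏_{j≠i}(α_i − α_j))^{−1} mod 11.
  i = 1 (α = 6): (6−8)(6−7)(6−3)(6−5) = (−2)·(−1)·3·1 = 6 ≡ 6, so v_1 = 6^{−1} = 2 (mod 11).
  i = 2 (α = 8): (8−6)(8−7)(8−3)(8−5) = 2·1·5·3 = 30 ≡ 8, so v_2 = 8^{−1} = 7 (mod 11).
  i = 3 (α = 7): (7−6)(7−8)(7−3)(7−5) = 1·(−1)·4·2 = −8 ≡ 3, so v_3 = 3^{−1} = 4 (mod 11).
  i = 4 (α = 3): (3−6)(3−8)(3−7)(3−5) = (−3)·(−5)·(−4)·(−2) = 120 ≡ 10, so v_4 = 10^{−1} = 10 (mod 11).
  i = 5 (α = 5): (5−6)(5−8)(5−7)(5−3) = (−1)·(−3)·(−2)·2 = −12 ≡ 10, so v_5 = 10^{−1} = 10 (mod 11).
  v = [2, 7, 4, 10, 10].
Step 2: syndromes of r = [4, 7, 0, 5, 9] (all sums mod 11).
  S_0 = Σ v_i r_i = 2·4 + 7·7 + 4·0 + 10·5 + 10·9 = 197 ≡ 10.
  S_1 = Σ v_i α_i r_i = 2·6·4 + 7·8·7 + 4·7·0 + 10·3·5 + 10·5·9 = 1040 ≡ 6.
  α_i^2 mod 11 = [3, 9, 5, 9, 3].
  S_2 = Σ v_i α_i^2 r_i = 2·3·4 + 7·9·7 + 4·5·0 + 10·9·5 + 10·3·9 = 1185 ≡ 8.
  S = (10, 6, 8) ≠ 0, so r is not a codeword (an error is present).
Step 3: locate the error. For a single error e at position i, S_ℓ = v_i·e·α_i^ℓ, so α_err = S_1/S_0.
  S_0^{−1} = 10^{−1} = 10 (mod 11), so α_err = 6·10 = 60 ≡ 5 = α_5. Error position i = 5.
  Consistency check: S_2/S_1 = 8·2 = 16 ≡ 5 = α_err ✓ (single-error assumption holds).
Step 4: error magnitude e = S_0/v_5 = S_0·∏_{j≠5}(α_5 − α_j) = 10·10 = 100 ≡ 1 (mod 11).
Step 5: correct position 5: c_5 = r_5 − e = 9 − 1 ≡ 8 (mod 11). Hence c = [4, 7, 0, 5, 8].
  Check: interpolating c through the α_i gives m(x) = 6 + 7·x (degree < 2) with m(α_i) = c_i for every i, so c is indeed a codeword.


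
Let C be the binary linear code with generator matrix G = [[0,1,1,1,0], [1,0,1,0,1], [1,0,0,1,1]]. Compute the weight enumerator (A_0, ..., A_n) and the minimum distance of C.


Weight distribution: A_0 = 1, A_1 = 1, A_2 = 1, A_3 = 3, A_4 = 2. Minimum distance d = 1.

Enumerate all 2^3 = 8 messages m ∈ F_2^3.
For each, compute codeword c = mG in F_2^5, then tally its weight.
  m = 000 → c = 00000, weight = 0.
  m = 100 → c = 01110, weight = 3.
  m = 010 → c = 10101, weight = 3.
  m = 110 → c = 11011, weight = 4.
  m = 001 → c = 10011, weight = 3.
  m = 101 → c = 11101, weight = 4.
  m = 011 → c = 00110, weight = 2.
  m = 111 → c = 01000, weight = 1.
Tally weights:
  weight 0: 1 codewords.
  weight 1: 1 codewords.
  weight 2: 1 codewords.
  weight 3: 3 codewords.
  weight 4: 2 codewords.
Minimum distance d = smallest w > 0 with A_w > 0 = 1.
Sanity: Σ A_w = 8 = 2^3 = 8 ✓.


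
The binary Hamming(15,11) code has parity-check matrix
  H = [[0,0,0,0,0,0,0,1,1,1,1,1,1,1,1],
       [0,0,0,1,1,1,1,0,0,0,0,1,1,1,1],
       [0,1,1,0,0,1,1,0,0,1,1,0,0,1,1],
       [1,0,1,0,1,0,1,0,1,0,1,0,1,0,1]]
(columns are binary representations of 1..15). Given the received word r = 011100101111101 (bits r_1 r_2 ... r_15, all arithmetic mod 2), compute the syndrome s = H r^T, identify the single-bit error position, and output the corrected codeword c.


s = (0, 1, 0, 0)^T, error position = 4, corrected codeword c = 011000101111101

Compute s = H r^T mod 2 one row at a time:
  s_1 = 0 + 1 + 1 + 1 + 1 + 1 + 0 + 1 = 6 ≡ 0 (mod 2).
  s_2 = 1 + 0 + 0 + 1 + 1 + 1 + 0 + 1 = 5 ≡ 1 (mod 2).
  s_3 = 1 + 1 + 0 + 1 + 1 + 1 + 0 + 1 = 6 ≡ 0 (mod 2).
  s_4 = 0 + 1 + 0 + 1 + 1 + 1 + 1 + 1 = 6 ≡ 0 (mod 2).
s = (0, 1, 0, 0)^T — this equals column 4 of H (binary 0100), so error is at position 4.
Correct: flip bit 4 of r = 011100101111101 to get c = 011000101111101.


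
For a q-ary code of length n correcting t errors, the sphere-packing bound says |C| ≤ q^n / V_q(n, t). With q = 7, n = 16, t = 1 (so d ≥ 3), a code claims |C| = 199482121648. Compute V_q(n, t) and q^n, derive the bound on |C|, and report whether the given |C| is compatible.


V_q(n, t) = 97, q^n = 33232930569601, Hamming bound = 342607531645, |C| = 199482121648 ≤ bound (satisfied).

Step 1: Compute V_q(n, t) = Σ_{j=0}^1 C(n, j) (q−1)^j.
  j = 0: C(16,0)·(6)^0 = 1·1 = 1.
  j = 1: C(16,1)·(6)^1 = 16·6 = 96.
  V_q(n, t) = 1 + 96 = 97.
Step 2: q^n = 7^16 = 33232930569601.
Step 3: Hamming bound ⌊q^n / V_q(n,t)⌋ = ⌊33232930569601/97⌋ = 342607531645.
Step 4: Compare |C| = 199482121648 to 342607531645: satisfied.
The claimed |C| lies below the Hamming bound.


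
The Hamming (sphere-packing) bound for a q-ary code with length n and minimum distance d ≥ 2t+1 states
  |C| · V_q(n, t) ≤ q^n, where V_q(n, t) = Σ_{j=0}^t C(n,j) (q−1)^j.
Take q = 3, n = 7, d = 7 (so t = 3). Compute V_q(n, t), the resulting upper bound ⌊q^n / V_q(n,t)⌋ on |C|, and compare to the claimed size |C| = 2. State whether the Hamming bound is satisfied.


V_q(n, t) = 379, q^n = 2187, Hamming bound = 5, |C| = 2 ≤ bound (satisfied).

Step 1: Compute V_q(n, t) = Σ_{j=0}^3 C(n, j) (q−1)^j.
  j = 0: C(7,0)·(2)^0 = 1·1 = 1.
  j = 1: C(7,1)·(2)^1 = 7·2 = 14.
  j = 2: C(7,2)·(2)^2 = 21·4 = 84.
  j = 3: C(7,3)·(2)^3 = 35·8 = 280.
  V_q(n, t) = 1 + 14 + 84 + 280 = 379.
Step 2: q^n = 3^7 = 2187.
Step 3: Hamming bound ⌊q^n / V_q(n,t)⌋ = ⌊2187/379⌋ = 5.
Step 4: Compare |C| = 2 to 5: satisfied.
The claimed |C| lies below the Hamming bound.


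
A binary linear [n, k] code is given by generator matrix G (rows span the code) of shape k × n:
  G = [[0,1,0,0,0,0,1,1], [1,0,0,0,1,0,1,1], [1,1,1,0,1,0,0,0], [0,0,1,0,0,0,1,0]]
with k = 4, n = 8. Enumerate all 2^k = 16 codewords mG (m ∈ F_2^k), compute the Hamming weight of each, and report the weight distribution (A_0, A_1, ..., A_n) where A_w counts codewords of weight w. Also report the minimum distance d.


Weight distribution: A_0 = 1, A_1 = 2, A_2 = 2, A_3 = 4, A_4 = 5, A_5 = 2. Minimum distance d = 1.

Enumerate all 2^4 = 16 messages m ∈ F_2^4.
For each, compute codeword c = mG in F_2^8, then tally its weight.
  m = 0000 → c = 00000000, weight = 0.
  m = 1000 → c = 01000011, weight = 3.
  m = 0100 → c = 10001011, weight = 4.
  m = 1100 → c = 11001000, weight = 3.
  m = 0010 → c = 11101000, weight = 4.
  m = 1010 → c = 10101011, weight = 5.
  m = 0110 → c = 01100011, weight = 4.
  m = 1110 → c = 00100000, weight = 1.
  m = 0001 → c = 00100010, weight = 2.
  m = 1001 → c = 01100001, weight = 3.
  m = 0101 → c = 10101001, weight = 4.
  m = 1101 → c = 11101010, weight = 5.
  m = 0011 → c = 11001010, weight = 4.
  m = 1011 → c = 10001001, weight = 3.
  m = 0111 → c = 01000001, weight = 2.
  m = 1111 → c = 00000010, weight = 1.
Tally weights:
  weight 0: 1 codewords.
  weight 1: 2 codewords.
  weight 2: 2 codewords.
  weight 3: 4 codewords.
  weight 4: 5 codewords.
  weight 5: 2 codewords.
Minimum distance d = smallest w > 0 with A_w > 0 = 1.
Sanity: Σ A_w = 16 = 2^4 = 16 ✓.


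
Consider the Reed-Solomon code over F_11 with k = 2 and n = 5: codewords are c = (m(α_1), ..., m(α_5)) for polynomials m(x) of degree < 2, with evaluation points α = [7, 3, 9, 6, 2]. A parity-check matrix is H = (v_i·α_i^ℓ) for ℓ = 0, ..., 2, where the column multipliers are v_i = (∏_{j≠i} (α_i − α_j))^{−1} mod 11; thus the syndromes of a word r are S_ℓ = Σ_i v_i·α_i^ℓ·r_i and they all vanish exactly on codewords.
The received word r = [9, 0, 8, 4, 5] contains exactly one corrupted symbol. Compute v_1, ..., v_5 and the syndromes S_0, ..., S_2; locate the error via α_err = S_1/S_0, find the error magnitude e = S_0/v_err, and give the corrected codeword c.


S = (4, 8, 5), error at position 5, error magnitude e = 10, c = [9, 0, 8, 4, 6].

Step 1: column multipliers v_i = (∏_{j≠i}(α_i − α_j))^{−1} mod 11.
  i = 1 (α = 7): (7−3)(7−9)(7−6)(7−2) = 4·(−2)·1·5 = −40 ≡ 4, so v_1 = 4^{−1} = 3 (mod 11).
  i = 2 (α = 3): (3−7)(3−9)(3−6)(3−2) = (−4)·(−6)·(−3)·1 = −72 ≡ 5, so v_2 = 5^{−1} = 9 (mod 11).
  i = 3 (α = 9): (9−7)(9−3)(9−6)(9−2) = 2·6·3·7 = 252 ≡ 10, so v_3 = 10^{−1} = 10 (mod 11).
  i = 4 (α = 6): (6−7)(6−3)(6−9)(6−2) = (−1)·3·(−3)·4 = 36 ≡ 3, so v_4 = 3^{−1} = 4 (mod 11).
  i = 5 (α = 2): (2−7)(2−3)(2−9)(2−6) = (−5)·(−1)·(−7)·(−4) = 140 ≡ 8, so v_5 = 8^{−1} = 7 (mod 11).
  v = [3, 9, 10, 4, 7].
Step 2: syndromes of r = [9, 0, 8, 4, 5] (all sums mod 11).
  S_0 = Σ v_i r_i = 3·9 + 9·0 + 10·8 + 4·4 + 7·5 = 158 ≡ 4.
  S_1 = Σ v_i α_i r_i = 3·7·9 + 9·3·0 + 10·9·8 + 4·6·4 + 7·2·5 = 1075 ≡ 8.
  α_i^2 mod 11 = [5, 9, 4, 3, 4].
  S_2 = Σ v_i α_i^2 r_i = 3·5·9 + 9·9·0 + 10·4·8 + 4·3·4 + 7·4·5 = 643 ≡ 5.
  S = (4, 8, 5) ≠ 0, so r is not a codeword (an error is present).
Step 3: locate the error. For a single error e at position i, S_ℓ = v_i·e·α_i^ℓ, so α_err = S_1/S_0.
  S_0^{−1} = 4^{−1} = 3 (mod 11), so α_err = 8·3 = 24 ≡ 2 = α_5. Error position i = 5.
  Consistency check: S_2/S_1 = 5·7 = 35 ≡ 2 = α_err ✓ (single-error assumption holds).
Step 4: error magnitude e = S_0/v_5 = S_0·∏_{j≠5}(α_5 − α_j) = 4·8 = 32 ≡ 10 (mod 11).
Step 5: correct position 5: c_5 = r_5 − e = 5 − 10 ≡ 6 (mod 11). Hence c = [9, 0, 8, 4, 6].
  Check: interpolating c through the α_i gives m(x) = 7 + 5·x (degree < 2) with m(α_i) = c_i for every i, so c is indeed a codeword.


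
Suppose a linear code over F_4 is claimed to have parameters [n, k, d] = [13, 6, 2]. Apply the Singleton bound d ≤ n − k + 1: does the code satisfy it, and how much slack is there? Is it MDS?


Singleton RHS = n − k + 1 = 8, slack = 6, bound satisfied, not MDS.

Singleton bound: d ≤ n − k + 1.
Here n = 13, k = 6, so n − k + 1 = 8.
Given d = 2, check d ≤ 8: YES.
Slack = (n − k + 1) − d = 6.
The code is NOT MDS (slack = 6 > 0).
Description: the claimed parameters are [13, 6, 2]_4; such a code would be non-MDS.


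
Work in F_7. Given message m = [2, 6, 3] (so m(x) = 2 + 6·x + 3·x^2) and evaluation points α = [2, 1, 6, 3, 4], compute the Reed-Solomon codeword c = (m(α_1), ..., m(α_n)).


c = [5, 4, 6, 5, 4]

Message polynomial: m(x) = 2 + 6·x + 3·x^2 (mod 7).
For each evaluation point α_i, compute m(α_i) mod 7:
  α_1 = 2: Horner steps 3 → 5 → 5, so m(2) = 5.
  α_2 = 1: Horner steps 3 → 2 → 4, so m(1) = 4.
  α_3 = 6: Horner steps 3 → 3 → 6, so m(6) = 6.
  α_4 = 3: Horner steps 3 → 1 → 5, so m(3) = 5.
  α_5 = 4: Horner steps 3 → 4 → 4, so m(4) = 4.
Codeword c = [5, 4, 6, 5, 4] ∈ F_7^5.


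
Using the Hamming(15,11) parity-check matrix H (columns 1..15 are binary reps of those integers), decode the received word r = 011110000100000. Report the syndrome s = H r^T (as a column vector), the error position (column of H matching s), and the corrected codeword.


s = (1, 0, 1, 0)^T, error position = 10, corrected codeword c = 011110000000000

Compute s = H r^T mod 2 one row at a time:
  s_1 = 0 + 0 + 1 + 0 + 0 + 0 + 0 + 0 = 1 ≡ 1 (mod 2).
  s_2 = 1 + 1 + 0 + 0 + 0 + 0 + 0 + 0 = 2 ≡ 0 (mod 2).
  s_3 = 1 + 1 + 0 + 0 + 1 + 0 + 0 + 0 = 3 ≡ 1 (mod 2).
  s_4 = 0 + 1 + 1 + 0 + 0 + 0 + 0 + 0 = 2 ≡ 0 (mod 2).
s = (1, 0, 1, 0)^T — this equals column 10 of H (binary 1010), so error is at position 10.
Correct: flip bit 10 of r = 011110000100000 to get c = 011110000000000.


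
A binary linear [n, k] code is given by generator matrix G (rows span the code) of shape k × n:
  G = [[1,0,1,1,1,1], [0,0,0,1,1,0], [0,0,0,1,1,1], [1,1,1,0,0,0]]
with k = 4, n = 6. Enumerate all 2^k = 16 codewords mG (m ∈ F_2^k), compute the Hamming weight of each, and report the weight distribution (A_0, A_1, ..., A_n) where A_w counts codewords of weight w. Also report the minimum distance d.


Weight distribution: A_0 = 1, A_1 = 2, A_2 = 3, A_3 = 4, A_4 = 3, A_5 = 2, A_6 = 1. Minimum distance d = 1.

Enumerate all 2^4 = 16 messages m ∈ F_2^4.
For each, compute codeword c = mG in F_2^6, then tally its weight.
  m = 0000 → c = 000000, weight = 0.
  m = 1000 → c = 101111, weight = 5.
  m = 0100 → c = 000110, weight = 2.
  m = 1100 → c = 101001, weight = 3.
  m = 0010 → c = 000111, weight = 3.
  m = 1010 → c = 101000, weight = 2.
  m = 0110 → c = 000001, weight = 1.
  m = 1110 → c = 101110, weight = 4.
  m = 0001 → c = 111000, weight = 3.
  m = 1001 → c = 010111, weight = 4.
  m = 0101 → c = 111110, weight = 5.
  m = 1101 → c = 010001, weight = 2.
  m = 0011 → c = 111111, weight = 6.
  m = 1011 → c = 010000, weight = 1.
  m = 0111 → c = 111001, weight = 4.
  m = 1111 → c = 010110, weight = 3.
Tally weights:
  weight 0: 1 codewords.
  weight 1: 2 codewords.
  weight 2: 3 codewords.
  weight 3: 4 codewords.
  weight 4: 3 codewords.
  weight 5: 2 codewords.
  weight 6: 1 codewords.
Minimum distance d = smallest w > 0 with A_w > 0 = 1.
Sanity: Σ A_w = 16 = 2^4 = 16 ✓.


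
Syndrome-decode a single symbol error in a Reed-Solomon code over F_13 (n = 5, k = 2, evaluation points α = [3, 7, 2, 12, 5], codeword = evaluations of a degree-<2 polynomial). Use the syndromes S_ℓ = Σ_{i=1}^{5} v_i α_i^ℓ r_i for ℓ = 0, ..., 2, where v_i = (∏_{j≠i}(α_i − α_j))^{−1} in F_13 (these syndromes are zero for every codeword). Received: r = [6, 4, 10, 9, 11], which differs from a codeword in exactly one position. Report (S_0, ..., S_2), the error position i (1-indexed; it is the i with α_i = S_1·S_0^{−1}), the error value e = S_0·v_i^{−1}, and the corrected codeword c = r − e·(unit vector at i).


S = (5, 9, 11), error at position 2, error magnitude e = 1, c = [6, 3, 10, 9, 11].

Step 1: column multipliers v_i = (∏_{j≠i}(α_i − α_j))^{−1} mod 13.
  i = 1 (α = 3): (3−7)(3−2)(3−12)(3−5) = (−4)·1·(−9)·(−2) = −72 ≡ 6, so v_1 = 6^{−1} = 11 (mod 13).
  i = 2 (α = 7): (7−3)(7−2)(7−12)(7−5) = 4·5·(−5)·2 = −200 ≡ 8, so v_2 = 8^{−1} = 5 (mod 13).
  i = 3 (α = 2): (2−3)(2−7)(2−12)(2−5) = (−1)·(−5)·(−10)·(−3) = 150 ≡ 7, so v_3 = 7^{−1} = 2 (mod 13).
  i = 4 (α = 12): (12−3)(12−7)(12−2)(12−5) = 9·5·10·7 = 3150 ≡ 4, so v_4 = 4^{−1} = 10 (mod 13).
  i = 5 (α = 5): (5−3)(5−7)(5−2)(5−12) = 2·(−2)·3·(−7) = 84 ≡ 6, so v_5 = 6^{−1} = 11 (mod 13).
  v = [11, 5, 2, 10, 11].
Step 2: syndromes of r = [6, 4, 10, 9, 11] (all sums mod 13).
  S_0 = Σ v_i r_i = 11·6 + 5·4 + 2·10 + 10·9 + 11·11 = 317 ≡ 5.
  S_1 = Σ v_i α_i r_i = 11·3·6 + 5·7·4 + 2·2·10 + 10·12·9 + 11·5·11 = 2063 ≡ 9.
  α_i^2 mod 13 = [9, 10, 4, 1, 12].
  S_2 = Σ v_i α_i^2 r_i = 11·9·6 + 5·10·4 + 2·4·10 + 10·1·9 + 11·12·11 = 2416 ≡ 11.
  S = (5, 9, 11) ≠ 0, so r is not a codeword (an error is present).
Step 3: locate the error. For a single error e at position i, S_ℓ = v_i·e·α_i^ℓ, so α_err = S_1/S_0.
  S_0^{−1} = 5^{−1} = 8 (mod 13), so α_err = 9·8 = 72 ≡ 7 = α_2. Error position i = 2.
  Consistency check: S_2/S_1 = 11·3 = 33 ≡ 7 = α_err ✓ (single-error assumption holds).
Step 4: error magnitude e = S_0/v_2 = S_0·∏_{j≠2}(α_2 − α_j) = 5·8 = 40 ≡ 1 (mod 13).
Step 5: correct position 2: c_2 = r_2 − e = 4 − 1 ≡ 3 (mod 13). Hence c = [6, 3, 10, 9, 11].
  Check: interpolating c through the α_i gives m(x) = 5 + 9·x (degree < 2) with m(α_i) = c_i for every i, so c is indeed a codeword.


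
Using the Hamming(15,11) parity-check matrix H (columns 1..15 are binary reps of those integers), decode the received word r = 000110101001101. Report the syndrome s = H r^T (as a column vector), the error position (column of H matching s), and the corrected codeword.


s = (0, 0, 0, 1)^T, error position = 1, corrected codeword c = 100110101001101

Compute s = H r^T mod 2 one row at a time:
  s_1 = 0 + 1 + 0 + 0 + 1 + 1 + 0 + 1 = 4 ≡ 0 (mod 2).
  s_2 = 1 + 1 + 0 + 1 + 1 + 1 + 0 + 1 = 6 ≡ 0 (mod 2).
  s_3 = 0 + 0 + 0 + 1 + 0 + 0 + 0 + 1 = 2 ≡ 0 (mod 2).
  s_4 = 0 + 0 + 1 + 1 + 1 + 0 + 1 + 1 = 5 ≡ 1 (mod 2).
s = (0, 0, 0, 1)^T — this equals column 1 of H (binary 0001), so error is at position 1.
Correct: flip bit 1 of r = 000110101001101 to get c = 100110101001101.


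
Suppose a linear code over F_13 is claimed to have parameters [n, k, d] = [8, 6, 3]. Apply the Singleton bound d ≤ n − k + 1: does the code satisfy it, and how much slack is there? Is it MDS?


Singleton RHS = n − k + 1 = 3, slack = 0, bound satisfied, MDS.

Singleton bound: d ≤ n − k + 1.
Here n = 8, k = 6, so n − k + 1 = 3.
Given d = 3, check d ≤ 3: YES.
Slack = (n − k + 1) − d = 0.
The code is MDS (slack = 0).
Description: the claimed parameters are [8, 6, 3]_13; such a code would be MDS (meets Singleton bound).


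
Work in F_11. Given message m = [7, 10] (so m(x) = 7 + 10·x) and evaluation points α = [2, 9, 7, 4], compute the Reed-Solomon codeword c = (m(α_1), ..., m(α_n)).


c = [5, 9, 0, 3]

Message polynomial: m(x) = 7 + 10·x (mod 11).
For each evaluation point α_i, compute m(α_i) mod 11:
  α_1 = 2: Horner steps 10 → 5, so m(2) = 5.
  α_2 = 9: Horner steps 10 → 9, so m(9) = 9.
  α_3 = 7: Horner steps 10 → 0, so m(7) = 0.
  α_4 = 4: Horner steps 10 → 3, so m(4) = 3.
Codeword c = [5, 9, 0, 3] ∈ F_11^4.


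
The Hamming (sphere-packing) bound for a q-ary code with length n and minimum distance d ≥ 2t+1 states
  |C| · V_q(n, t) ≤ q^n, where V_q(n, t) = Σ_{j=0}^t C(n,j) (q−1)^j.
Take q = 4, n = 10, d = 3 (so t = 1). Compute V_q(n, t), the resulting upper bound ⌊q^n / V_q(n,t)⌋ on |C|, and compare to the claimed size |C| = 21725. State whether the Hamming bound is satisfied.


V_q(n, t) = 31, q^n = 1048576, Hamming bound = 33825, |C| = 21725 ≤ bound (satisfied).

Step 1: Compute V_q(n, t) = Σ_{j=0}^1 C(n, j) (q−1)^j.
  j = 0: C(10,0)·(3)^0 = 1·1 = 1.
  j = 1: C(10,1)·(3)^1 = 10·3 = 30.
  V_q(n, t) = 1 + 30 = 31.
Step 2: q^n = 4^10 = 1048576.
Step 3: Hamming bound ⌊q^n / V_q(n,t)⌋ = ⌊1048576/31⌋ = 33825.
Step 4: Compare |C| = 21725 to 33825: satisfied.
The claimed |C| lies below the Hamming bound.


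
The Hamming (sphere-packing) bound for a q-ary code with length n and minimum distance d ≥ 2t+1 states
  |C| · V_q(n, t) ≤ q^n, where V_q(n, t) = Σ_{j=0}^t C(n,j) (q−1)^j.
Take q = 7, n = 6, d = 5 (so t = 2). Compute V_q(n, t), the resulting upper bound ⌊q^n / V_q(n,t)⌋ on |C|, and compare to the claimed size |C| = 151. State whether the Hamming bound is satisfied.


V_q(n, t) = 577, q^n = 117649, Hamming bound = 203, |C| = 151 ≤ bound (satisfied).

Step 1: Compute V_q(n, t) = Σ_{j=0}^2 C(n, j) (q−1)^j.
  j = 0: C(6,0)·(6)^0 = 1·1 = 1.
  j = 1: C(6,1)·(6)^1 = 6·6 = 36.
  j = 2: C(6,2)·(6)^2 = 15·36 = 540.
  V_q(n, t) = 1 + 36 + 540 = 577.
Step 2: q^n = 7^6 = 117649.
Step 3: Hamming bound ⌊q^n / V_q(n,t)⌋ = ⌊117649/577⌋ = 203.
Step 4: Compare |C| = 151 to 203: satisfied.
The claimed |C| lies below the Hamming bound.


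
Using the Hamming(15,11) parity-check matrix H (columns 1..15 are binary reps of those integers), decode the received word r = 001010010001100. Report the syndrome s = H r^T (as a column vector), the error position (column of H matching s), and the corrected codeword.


s = (1, 1, 1, 1)^T, error position = 15, corrected codeword c = 001010010001101

Compute s = H r^T mod 2 one row at a time:
  s_1 = 1 + 0 + 0 + 0 + 1 + 1 + 0 + 0 = 3 ≡ 1 (mod 2).
  s_2 = 0 + 1 + 0 + 0 + 1 + 1 + 0 + 0 = 3 ≡ 1 (mod 2).
  s_3 = 0 + 1 + 0 + 0 + 0 + 0 + 0 + 0 = 1 ≡ 1 (mod 2).
  s_4 = 0 + 1 + 1 + 0 + 0 + 0 + 1 + 0 = 3 ≡ 1 (mod 2).
s = (1, 1, 1, 1)^T — this equals column 15 of H (binary 1111), so error is at position 15.
Correct: flip bit 15 of r = 001010010001100 to get c = 001010010001101.


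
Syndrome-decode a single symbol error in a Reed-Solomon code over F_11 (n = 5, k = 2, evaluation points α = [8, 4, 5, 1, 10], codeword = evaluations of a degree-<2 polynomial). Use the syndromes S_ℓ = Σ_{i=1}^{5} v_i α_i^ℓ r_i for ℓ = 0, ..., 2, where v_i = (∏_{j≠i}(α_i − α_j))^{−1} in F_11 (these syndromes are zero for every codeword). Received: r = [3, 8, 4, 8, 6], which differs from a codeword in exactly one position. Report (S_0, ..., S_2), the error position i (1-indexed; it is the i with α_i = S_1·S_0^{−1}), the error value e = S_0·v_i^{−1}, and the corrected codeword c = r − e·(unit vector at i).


S = (4, 4, 4), error at position 4, error magnitude e = 10, c = [3, 8, 4, 9, 6].

Step 1: column multipliers v_i = (∏_{j≠i}(α_i − α_j))^{−1} mod 11.
  i = 1 (α = 8): (8−4)(8−5)(8−1)(8−10) = 4·3·7·(−2) = −168 ≡ 8, so v_1 = 8^{−1} = 7 (mod 11).
  i = 2 (α = 4): (4−8)(4−5)(4−1)(4−10) = (−4)·(−1)·3·(−6) = −72 ≡ 5, so v_2 = 5^{−1} = 9 (mod 11).
  i = 3 (α = 5): (5−8)(5−4)(5−1)(5−10) = (−3)·1·4·(−5) = 60 ≡ 5, so v_3 = 5^{−1} = 9 (mod 11).
  i = 4 (α = 1): (1−8)(1−4)(1−5)(1−10) = (−7)·(−3)·(−4)·(−9) = 756 ≡ 8, so v_4 = 8^{−1} = 7 (mod 11).
  i = 5 (α = 10): (10−8)(10−4)(10−5)(10−1) = 2·6·5·9 = 540 ≡ 1, so v_5 = 1^{−1} = 1 (mod 11).
  v = [7, 9, 9, 7, 1].
Step 2: syndromes of r = [3, 8, 4, 8, 6] (all sums mod 11).
  S_0 = Σ v_i r_i = 7·3 + 9·8 + 9·4 + 7·8 + 1·6 = 191 ≡ 4.
  S_1 = Σ v_i α_i r_i = 7·8·3 + 9·4·8 + 9·5·4 + 7·1·8 + 1·10·6 = 752 ≡ 4.
  α_i^2 mod 11 = [9, 5, 3, 1, 1].
  S_2 = Σ v_i α_i^2 r_i = 7·9·3 + 9·5·8 + 9·3·4 + 7·1·8 + 1·1·6 = 719 ≡ 4.
  S = (4, 4, 4) ≠ 0, so r is not a codeword (an error is present).
Step 3: locate the error. For a single error e at position i, S_ℓ = v_i·e·α_i^ℓ, so α_err = S_1/S_0.
  S_0^{−1} = 4^{−1} = 3 (mod 11), so α_err = 4·3 = 12 ≡ 1 = α_4. Error position i = 4.
  Consistency check: S_2/S_1 = 4·3 = 12 ≡ 1 = α_err ✓ (single-error assumption holds).
Step 4: error magnitude e = S_0/v_4 = S_0·∏_{j≠4}(α_4 − α_j) = 4·8 = 32 ≡ 10 (mod 11).
Step 5: correct position 4: c_4 = r_4 − e = 8 − 10 ≡ 9 (mod 11). Hence c = [3, 8, 4, 9, 6].
  Check: interpolating c through the α_i gives m(x) = 2 + 7·x (degree < 2) with m(α_i) = c_i for every i, so c is indeed a codeword.


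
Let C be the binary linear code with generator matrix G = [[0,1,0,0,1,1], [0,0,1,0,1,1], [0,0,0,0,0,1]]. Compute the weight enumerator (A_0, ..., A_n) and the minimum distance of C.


Weight distribution: A_0 = 1, A_1 = 1, A_2 = 3, A_3 = 3. Minimum distance d = 1.

Enumerate all 2^3 = 8 messages m ∈ F_2^3.
For each, compute codeword c = mG in F_2^6, then tally its weight.
  m = 000 → c = 000000, weight = 0.
  m = 100 → c = 010011, weight = 3.
  m = 010 → c = 001011, weight = 3.
  m = 110 → c = 011000, weight = 2.
  m = 001 → c = 000001, weight = 1.
  m = 101 → c = 010010, weight = 2.
  m = 011 → c = 001010, weight = 2.
  m = 111 → c = 011001, weight = 3.
Tally weights:
  weight 0: 1 codewords.
  weight 1: 1 codewords.
  weight 2: 3 codewords.
  weight 3: 3 codewords.
Minimum distance d = smallest w > 0 with A_w > 0 = 1.
Sanity: Σ A_w = 8 = 2^3 = 8 ✓.


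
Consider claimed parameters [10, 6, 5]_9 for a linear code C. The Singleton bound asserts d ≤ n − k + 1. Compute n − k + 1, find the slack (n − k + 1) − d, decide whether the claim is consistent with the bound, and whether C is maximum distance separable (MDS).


Singleton RHS = n − k + 1 = 5, slack = 0, bound satisfied, MDS.

Singleton bound: d ≤ n − k + 1.
Here n = 10, k = 6, so n − k + 1 = 5.
Given d = 5, check d ≤ 5: YES.
Slack = (n − k + 1) − d = 0.
The code is MDS (slack = 0).
Description: the claimed parameters are [10, 6, 5]_9; such a code would be MDS (meets Singleton bound).


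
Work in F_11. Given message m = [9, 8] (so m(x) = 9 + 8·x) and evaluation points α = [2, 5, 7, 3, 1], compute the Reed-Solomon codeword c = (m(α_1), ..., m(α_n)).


c = [3, 5, 10, 0, 6]

Message polynomial: m(x) = 9 + 8·x (mod 11).
For each evaluation point α_i, compute m(α_i) mod 11:
  α_1 = 2: Horner steps 8 → 3, so m(2) = 3.
  α_2 = 5: Horner steps 8 → 5, so m(5) = 5.
  α_3 = 7: Horner steps 8 → 10, so m(7) = 10.
  α_4 = 3: Horner steps 8 → 0, so m(3) = 0.
  α_5 = 1: Horner steps 8 → 6, so m(1) = 6.
Codeword c = [3, 5, 10, 0, 6] ∈ F_11^5.


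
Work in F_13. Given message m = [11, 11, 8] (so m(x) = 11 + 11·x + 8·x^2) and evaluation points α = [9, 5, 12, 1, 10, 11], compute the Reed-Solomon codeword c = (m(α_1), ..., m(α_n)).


c = [4, 6, 8, 4, 11, 8]

Message polynomial: m(x) = 11 + 11·x + 8·x^2 (mod 13).
For each evaluation point α_i, compute m(α_i) mod 13:
  α_1 = 9: Horner steps 8 → 5 → 4, so m(9) = 4.
  α_2 = 5: Horner steps 8 → 12 → 6, so m(5) = 6.
  α_3 = 12: Horner steps 8 → 3 → 8, so m(12) = 8.
  α_4 = 1: Horner steps 8 → 6 → 4, so m(1) = 4.
  α_5 = 10: Horner steps 8 → 0 → 11, so m(10) = 11.
  α_6 = 11: Horner steps 8 → 8 → 8, so m(11) = 8.
Codeword c = [4, 6, 8, 4, 11, 8] ∈ F_13^6.


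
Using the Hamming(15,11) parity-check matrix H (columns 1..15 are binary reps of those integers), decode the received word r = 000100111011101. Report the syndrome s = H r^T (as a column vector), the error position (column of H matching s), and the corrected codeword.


s = (0, 1, 1, 1)^T, error position = 7, corrected codeword c = 000100011011101

Compute s = H r^T mod 2 one row at a time:
  s_1 = 1 + 1 + 0 + 1 + 1 + 1 + 0 + 1 = 6 ≡ 0 (mod 2).
  s_2 = 1 + 0 + 0 + 1 + 1 + 1 + 0 + 1 = 5 ≡ 1 (mod 2).
  s_3 = 0 + 0 + 0 + 1 + 0 + 1 + 0 + 1 = 3 ≡ 1 (mod 2).
  s_4 = 0 + 0 + 0 + 1 + 1 + 1 + 1 + 1 = 5 ≡ 1 (mod 2).
s = (0, 1, 1, 1)^T — this equals column 7 of H (binary 0111), so error is at position 7.
Correct: flip bit 7 of r = 000100111011101 to get c = 000100011011101.


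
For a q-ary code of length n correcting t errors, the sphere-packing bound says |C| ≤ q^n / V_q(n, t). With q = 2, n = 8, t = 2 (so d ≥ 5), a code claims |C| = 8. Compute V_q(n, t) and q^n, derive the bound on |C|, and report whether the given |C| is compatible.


V_q(n, t) = 37, q^n = 256, Hamming bound = 6, |C| = 8 > bound (violated).

Step 1: Compute V_q(n, t) = Σ_{j=0}^2 C(n, j) (q−1)^j.
  j = 0: C(8,0)·(1)^0 = 1·1 = 1.
  j = 1: C(8,1)·(1)^1 = 8·1 = 8.
  j = 2: C(8,2)·(1)^2 = 28·1 = 28.
  V_q(n, t) = 1 + 8 + 28 = 37.
Step 2: q^n = 2^8 = 256.
Step 3: Hamming bound ⌊q^n / V_q(n,t)⌋ = ⌊256/37⌋ = 6.
Step 4: Compare |C| = 8 to 6: violated.
The claimed |C| lies above the Hamming bound, so no 2-ary code of length 8 with d ≥ 5 can have 8 codewords.


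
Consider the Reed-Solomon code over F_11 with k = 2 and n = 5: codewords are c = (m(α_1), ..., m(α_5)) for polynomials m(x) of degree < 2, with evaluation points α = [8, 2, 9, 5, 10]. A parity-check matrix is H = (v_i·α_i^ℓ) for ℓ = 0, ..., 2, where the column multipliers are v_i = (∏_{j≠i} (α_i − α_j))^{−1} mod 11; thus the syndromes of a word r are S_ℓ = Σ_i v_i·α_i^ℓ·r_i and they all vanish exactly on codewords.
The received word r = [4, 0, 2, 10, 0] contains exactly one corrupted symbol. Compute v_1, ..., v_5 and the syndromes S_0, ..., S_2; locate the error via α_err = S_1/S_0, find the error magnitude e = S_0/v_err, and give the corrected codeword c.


S = (4, 8, 5), error at position 2, error magnitude e = 6, c = [4, 5, 2, 10, 0].

Step 1: column multipliers v_i = (∏_{j≠i}(α_i − α_j))^{−1} mod 11.
  i = 1 (α = 8): (8−2)(8−9)(8−5)(8−10) = 6·(−1)·3·(−2) = 36 ≡ 3, so v_1 = 3^{−1} = 4 (mod 11).
  i = 2 (α = 2): (2−8)(2−9)(2−5)(2−10) = (−6)·(−7)·(−3)·(−8) = 1008 ≡ 7, so v_2 = 7^{−1} = 8 (mod 11).
  i = 3 (α = 9): (9−8)(9−2)(9−5)(9−10) = 1·7·4·(−1) = −28 ≡ 5, so v_3 = 5^{−1} = 9 (mod 11).
  i = 4 (α = 5): (5−8)(5−2)(5−9)(5−10) = (−3)·3·(−4)·(−5) = −180 ≡ 7, so v_4 = 7^{−1} = 8 (mod 11).
  i = 5 (α = 10): (10−8)(10−2)(10−9)(10−5) = 2·8·1·5 = 80 ≡ 3, so v_5 = 3^{−1} = 4 (mod 11).
  v = [4, 8, 9, 8, 4].
Step 2: syndromes of r = [4, 0, 2, 10, 0] (all sums mod 11).
  S_0 = Σ v_i r_i = 4·4 + 8·0 + 9·2 + 8·10 + 4·0 = 114 ≡ 4.
  S_1 = Σ v_i α_i r_i = 4·8·4 + 8·2·0 + 9·9·2 + 8·5·10 + 4·10·0 = 690 ≡ 8.
  α_i^2 mod 11 = [9, 4, 4, 3, 1].
  S_2 = Σ v_i α_i^2 r_i = 4·9·4 + 8·4·0 + 9·4·2 + 8·3·10 + 4·1·0 = 456 ≡ 5.
  S = (4, 8, 5) ≠ 0, so r is not a codeword (an error is present).
Step 3: locate the error. For a single error e at position i, S_ℓ = v_i·e·α_i^ℓ, so α_err = S_1/S_0.
  S_0^{−1} = 4^{−1} = 3 (mod 11), so α_err = 8·3 = 24 ≡ 2 = α_2. Error position i = 2.
  Consistency check: S_2/S_1 = 5·7 = 35 ≡ 2 = α_err ✓ (single-error assumption holds).
Step 4: error magnitude e = S_0/v_2 = S_0·∏_{j≠2}(α_2 − α_j) = 4·7 = 28 ≡ 6 (mod 11).
Step 5: correct position 2: c_2 = r_2 − e = 0 − 6 ≡ 5 (mod 11). Hence c = [4, 5, 2, 10, 0].
  Check: interpolating c through the α_i gives m(x) = 9 + 9·x (degree < 2) with m(α_i) = c_i for every i, so c is indeed a codeword.


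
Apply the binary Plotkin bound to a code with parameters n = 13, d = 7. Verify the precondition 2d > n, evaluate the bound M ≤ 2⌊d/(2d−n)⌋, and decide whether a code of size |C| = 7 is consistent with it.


Plotkin bound M ≤ 14; given |C| = 7 ≤ bound (satisfied).

Check applicability: 2d = 14, n = 13.
2d − n = 1 > 0, so Plotkin applies.
Compute d/(2d−n) = 7/1 ≈ 7.0000.
⌊d/(2d−n)⌋ = 7.
Plotkin bound: M ≤ 2·7 = 14.
Given |C| = 7, check: satisfied.
This |C| is below the Plotkin bound.


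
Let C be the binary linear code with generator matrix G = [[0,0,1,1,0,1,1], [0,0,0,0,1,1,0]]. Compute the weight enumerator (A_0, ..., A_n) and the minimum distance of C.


Weight distribution: A_0 = 1, A_2 = 1, A_4 = 2. Minimum distance d = 2.

Enumerate all 2^2 = 4 messages m ∈ F_2^2.
For each, compute codeword c = mG in F_2^7, then tally its weight.
  m = 00 → c = 0000000, weight = 0.
  m = 10 → c = 0011011, weight = 4.
  m = 01 → c = 0000110, weight = 2.
  m = 11 → c = 0011101, weight = 4.
Tally weights:
  weight 0: 1 codewords.
  weight 2: 1 codewords.
  weight 4: 2 codewords.
Minimum distance d = smallest w > 0 with A_w > 0 = 2.
Sanity: Σ A_w = 4 = 2^2 = 4 ✓.


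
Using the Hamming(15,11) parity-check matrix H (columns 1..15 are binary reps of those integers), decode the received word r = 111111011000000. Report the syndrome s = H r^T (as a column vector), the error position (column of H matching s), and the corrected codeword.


s = (0, 1, 1, 0)^T, error position = 6, corrected codeword c = 111110011000000

Compute s = H r^T mod 2 one row at a time:
  s_1 = 1 + 1 + 0 + 0 + 0 + 0 + 0 + 0 = 2 ≡ 0 (mod 2).
  s_2 = 1 + 1 + 1 + 0 + 0 + 0 + 0 + 0 = 3 ≡ 1 (mod 2).
  s_3 = 1 + 1 + 1 + 0 + 0 + 0 + 0 + 0 = 3 ≡ 1 (mod 2).
  s_4 = 1 + 1 + 1 + 0 + 1 + 0 + 0 + 0 = 4 ≡ 0 (mod 2).
s = (0, 1, 1, 0)^T — this equals column 6 of H (binary 0110), so error is at position 6.
Correct: flip bit 6 of r = 111111011000000 to get c = 111110011000000.


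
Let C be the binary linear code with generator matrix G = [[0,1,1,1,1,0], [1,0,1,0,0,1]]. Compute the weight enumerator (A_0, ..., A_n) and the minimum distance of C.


Weight distribution: A_0 = 1, A_3 = 1, A_4 = 1, A_5 = 1. Minimum distance d = 3.

Enumerate all 2^2 = 4 messages m ∈ F_2^2.
For each, compute codeword c = mG in F_2^6, then tally its weight.
  m = 00 → c = 000000, weight = 0.
  m = 10 → c = 011110, weight = 4.
  m = 01 → c = 101001, weight = 3.
  m = 11 → c = 110111, weight = 5.
Tally weights:
  weight 0: 1 codewords.
  weight 3: 1 codewords.
  weight 4: 1 codewords.
  weight 5: 1 codewords.
Minimum distance d = smallest w > 0 with A_w > 0 = 3.
Sanity: Σ A_w = 4 = 2^2 = 4 ✓.


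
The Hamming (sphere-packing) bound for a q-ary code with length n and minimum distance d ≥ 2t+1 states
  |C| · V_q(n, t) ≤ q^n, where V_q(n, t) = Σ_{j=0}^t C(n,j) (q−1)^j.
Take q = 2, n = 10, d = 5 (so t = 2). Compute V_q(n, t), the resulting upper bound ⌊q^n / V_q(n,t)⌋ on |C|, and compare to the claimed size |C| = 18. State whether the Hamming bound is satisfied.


V_q(n, t) = 56, q^n = 1024, Hamming bound = 18, |C| = 18 ≤ bound (satisfied).

Step 1: Compute V_q(n, t) = Σ_{j=0}^2 C(n, j) (q−1)^j.
  j = 0: C(10,0)·(1)^0 = 1·1 = 1.
  j = 1: C(10,1)·(1)^1 = 10·1 = 10.
  j = 2: C(10,2)·(1)^2 = 45·1 = 45.
  V_q(n, t) = 1 + 10 + 45 = 56.
Step 2: q^n = 2^10 = 1024.
Step 3: Hamming bound ⌊q^n / V_q(n,t)⌋ = ⌊1024/56⌋ = 18.
Step 4: Compare |C| = 18 to 18: satisfied.
The claimed |C| lies at the Hamming bound (tight).


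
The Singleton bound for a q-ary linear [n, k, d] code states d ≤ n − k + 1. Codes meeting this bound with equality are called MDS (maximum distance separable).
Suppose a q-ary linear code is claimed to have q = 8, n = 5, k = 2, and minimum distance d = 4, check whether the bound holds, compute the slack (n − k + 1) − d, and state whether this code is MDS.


Singleton RHS = n − k + 1 = 4, slack = 0, bound satisfied, MDS.

Singleton bound: d ≤ n − k + 1.
Here n = 5, k = 2, so n − k + 1 = 4.
Given d = 4, check d ≤ 4: YES.
Slack = (n − k + 1) − d = 0.
The code is MDS (slack = 0).
Description: the claimed parameters are [5, 2, 4]_8; such a code would be MDS (meets Singleton bound).


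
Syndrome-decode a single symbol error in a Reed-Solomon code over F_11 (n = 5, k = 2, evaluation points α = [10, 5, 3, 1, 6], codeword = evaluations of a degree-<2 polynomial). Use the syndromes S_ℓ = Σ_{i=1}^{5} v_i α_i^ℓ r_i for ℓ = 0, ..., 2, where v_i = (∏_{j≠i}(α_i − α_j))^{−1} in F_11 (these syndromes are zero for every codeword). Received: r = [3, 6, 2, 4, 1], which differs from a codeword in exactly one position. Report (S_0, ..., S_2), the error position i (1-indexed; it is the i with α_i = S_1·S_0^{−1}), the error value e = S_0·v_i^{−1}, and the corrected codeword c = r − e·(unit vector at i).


S = (2, 6, 7), error at position 3, error magnitude e = 8, c = [3, 6, 5, 4, 1].

Step 1: column multipliers v_i = (∏_{j≠i}(α_i − α_j))^{−1} mod 11.
  i = 1 (α = 10): (10−5)(10−3)(10−1)(10−6) = 5·7·9·4 = 1260 ≡ 6, so v_1 = 6^{−1} = 2 (mod 11).
  i = 2 (α = 5): (5−10)(5−3)(5−1)(5−6) = (−5)·2·4·(−1) = 40 ≡ 7, so v_2 = 7^{−1} = 8 (mod 11).
  i = 3 (α = 3): (3−10)(3−5)(3−1)(3−6) = (−7)·(−2)·2·(−3) = −84 ≡ 4, so v_3 = 4^{−1} = 3 (mod 11).
  i = 4 (α = 1): (1−10)(1−5)(1−3)(1−6) = (−9)·(−4)·(−2)·(−5) = 360 ≡ 8, so v_4 = 8^{−1} = 7 (mod 11).
  i = 5 (α = 6): (6−10)(6−5)(6−3)(6−1) = (−4)·1·3·5 = −60 ≡ 6, so v_5 = 6^{−1} = 2 (mod 11).
  v = [2, 8, 3, 7, 2].
Step 2: syndromes of r = [3, 6, 2, 4, 1] (all sums mod 11).
  S_0 = Σ v_i r_i = 2·3 + 8·6 + 3·2 + 7·4 + 2·1 = 90 ≡ 2.
  S_1 = Σ v_i α_i r_i = 2·10·3 + 8·5·6 + 3·3·2 + 7·1·4 + 2·6·1 = 358 ≡ 6.
  α_i^2 mod 11 = [1, 3, 9, 1, 3].
  S_2 = Σ v_i α_i^2 r_i = 2·1·3 + 8·3·6 + 3·9·2 + 7·1·4 + 2·3·1 = 238 ≡ 7.
  S = (2, 6, 7) ≠ 0, so r is not a codeword (an error is present).
Step 3: locate the error. For a single error e at position i, S_ℓ = v_i·e·α_i^ℓ, so α_err = S_1/S_0.
  S_0^{−1} = 2^{−1} = 6 (mod 11), so α_err = 6·6 = 36 ≡ 3 = α_3. Error position i = 3.
  Consistency check: S_2/S_1 = 7·2 = 14 ≡ 3 = α_err ✓ (single-error assumption holds).
Step 4: error magnitude e = S_0/v_3 = S_0·∏_{j≠3}(α_3 − α_j) = 2·4 = 8 ≡ 8 (mod 11).
Step 5: correct position 3: c_3 = r_3 − e = 2 − 8 ≡ 5 (mod 11). Hence c = [3, 6, 5, 4, 1].
  Check: interpolating c through the α_i gives m(x) = 9 + 6·x (degree < 2) with m(α_i) = c_i for every i, so c is indeed a codeword.
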